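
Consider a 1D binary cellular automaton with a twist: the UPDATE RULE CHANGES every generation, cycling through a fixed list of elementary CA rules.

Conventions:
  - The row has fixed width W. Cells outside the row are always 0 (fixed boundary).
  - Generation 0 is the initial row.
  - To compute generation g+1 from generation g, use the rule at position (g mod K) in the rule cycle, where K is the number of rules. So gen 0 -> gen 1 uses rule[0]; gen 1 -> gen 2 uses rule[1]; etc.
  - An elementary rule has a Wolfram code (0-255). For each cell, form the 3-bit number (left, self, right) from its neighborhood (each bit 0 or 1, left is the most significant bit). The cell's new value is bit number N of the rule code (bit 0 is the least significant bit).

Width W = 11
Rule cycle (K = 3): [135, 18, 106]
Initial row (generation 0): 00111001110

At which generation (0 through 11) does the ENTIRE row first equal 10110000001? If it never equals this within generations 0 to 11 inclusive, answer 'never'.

Gen 0: 00111001110
Gen 1 (rule 135): 11010010100
Gen 2 (rule 18): 00001100010
Gen 3 (rule 106): 00011100100
Gen 4 (rule 135): 11101001101
Gen 5 (rule 18): 00000110000
Gen 6 (rule 106): 00001110000
Gen 7 (rule 135): 11110100111
Gen 8 (rule 18): 00000011000
Gen 9 (rule 106): 00000111000
Gen 10 (rule 135): 11111010011
Gen 11 (rule 18): 00000001100

Answer: never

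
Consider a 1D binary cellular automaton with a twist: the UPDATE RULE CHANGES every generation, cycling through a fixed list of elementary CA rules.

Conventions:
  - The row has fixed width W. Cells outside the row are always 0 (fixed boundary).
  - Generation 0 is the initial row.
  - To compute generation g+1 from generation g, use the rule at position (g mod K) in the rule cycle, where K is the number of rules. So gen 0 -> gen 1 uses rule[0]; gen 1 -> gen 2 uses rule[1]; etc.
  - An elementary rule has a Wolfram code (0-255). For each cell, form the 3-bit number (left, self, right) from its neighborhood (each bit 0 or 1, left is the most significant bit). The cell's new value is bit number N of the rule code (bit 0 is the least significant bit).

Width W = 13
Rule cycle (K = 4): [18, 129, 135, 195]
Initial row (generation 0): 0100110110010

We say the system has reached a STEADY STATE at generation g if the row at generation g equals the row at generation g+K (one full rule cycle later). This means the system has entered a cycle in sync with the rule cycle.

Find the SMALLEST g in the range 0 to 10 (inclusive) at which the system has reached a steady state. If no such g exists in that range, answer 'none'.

Gen 0: 0100110110010
Gen 1 (rule 18): 1011000001101
Gen 2 (rule 129): 0000011100000
Gen 3 (rule 135): 1111101001111
Gen 4 (rule 195): 0111100010111
Gen 5 (rule 18): 1000010100000
Gen 6 (rule 129): 0011000001111
Gen 7 (rule 135): 1100011110110
Gen 8 (rule 195): 0101101110010
Gen 9 (rule 18): 1000000001101
Gen 10 (rule 129): 0011111100000
Gen 11 (rule 135): 1101111001111
Gen 12 (rule 195): 0100111010111
Gen 13 (rule 18): 1011000000000
Gen 14 (rule 129): 0000011111111

Answer: none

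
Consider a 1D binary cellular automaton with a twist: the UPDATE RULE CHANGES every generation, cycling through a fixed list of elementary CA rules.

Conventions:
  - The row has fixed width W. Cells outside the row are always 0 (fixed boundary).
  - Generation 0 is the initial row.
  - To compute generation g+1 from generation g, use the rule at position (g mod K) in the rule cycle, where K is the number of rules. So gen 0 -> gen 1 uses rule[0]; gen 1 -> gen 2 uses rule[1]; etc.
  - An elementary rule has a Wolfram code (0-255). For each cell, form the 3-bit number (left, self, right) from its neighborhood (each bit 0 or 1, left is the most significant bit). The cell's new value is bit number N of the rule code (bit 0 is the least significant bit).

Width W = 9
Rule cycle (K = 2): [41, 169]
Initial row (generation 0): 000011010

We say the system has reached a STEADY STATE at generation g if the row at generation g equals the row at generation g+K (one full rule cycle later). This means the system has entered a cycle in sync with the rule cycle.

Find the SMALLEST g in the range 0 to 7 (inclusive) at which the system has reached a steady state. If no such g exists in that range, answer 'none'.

Answer: 5

Derivation:
Gen 0: 000011010
Gen 1 (rule 41): 111010100
Gen 2 (rule 169): 110101001
Gen 3 (rule 41): 101010000
Gen 4 (rule 169): 010100111
Gen 5 (rule 41): 001000100
Gen 6 (rule 169): 100010001
Gen 7 (rule 41): 001000100
Gen 8 (rule 169): 100010001
Gen 9 (rule 41): 001000100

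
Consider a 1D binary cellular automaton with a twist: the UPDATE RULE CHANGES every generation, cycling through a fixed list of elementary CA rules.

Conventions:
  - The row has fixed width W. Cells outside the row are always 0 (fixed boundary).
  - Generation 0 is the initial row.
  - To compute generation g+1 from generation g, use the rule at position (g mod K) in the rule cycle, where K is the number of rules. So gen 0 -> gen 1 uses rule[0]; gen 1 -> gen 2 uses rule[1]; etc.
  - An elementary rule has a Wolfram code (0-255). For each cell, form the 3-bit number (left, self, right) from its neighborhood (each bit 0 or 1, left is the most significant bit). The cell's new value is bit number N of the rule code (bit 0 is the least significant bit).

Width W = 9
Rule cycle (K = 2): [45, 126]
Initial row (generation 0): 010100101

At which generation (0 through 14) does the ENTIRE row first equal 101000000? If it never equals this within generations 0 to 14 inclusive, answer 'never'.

Answer: never

Derivation:
Gen 0: 010100101
Gen 1 (rule 45): 011100111
Gen 2 (rule 126): 110111101
Gen 3 (rule 45): 101100011
Gen 4 (rule 126): 111110111
Gen 5 (rule 45): 100001100
Gen 6 (rule 126): 110011110
Gen 7 (rule 45): 100010000
Gen 8 (rule 126): 110111000
Gen 9 (rule 45): 101100011
Gen 10 (rule 126): 111110111
Gen 11 (rule 45): 100001100
Gen 12 (rule 126): 110011110
Gen 13 (rule 45): 100010000
Gen 14 (rule 126): 110111000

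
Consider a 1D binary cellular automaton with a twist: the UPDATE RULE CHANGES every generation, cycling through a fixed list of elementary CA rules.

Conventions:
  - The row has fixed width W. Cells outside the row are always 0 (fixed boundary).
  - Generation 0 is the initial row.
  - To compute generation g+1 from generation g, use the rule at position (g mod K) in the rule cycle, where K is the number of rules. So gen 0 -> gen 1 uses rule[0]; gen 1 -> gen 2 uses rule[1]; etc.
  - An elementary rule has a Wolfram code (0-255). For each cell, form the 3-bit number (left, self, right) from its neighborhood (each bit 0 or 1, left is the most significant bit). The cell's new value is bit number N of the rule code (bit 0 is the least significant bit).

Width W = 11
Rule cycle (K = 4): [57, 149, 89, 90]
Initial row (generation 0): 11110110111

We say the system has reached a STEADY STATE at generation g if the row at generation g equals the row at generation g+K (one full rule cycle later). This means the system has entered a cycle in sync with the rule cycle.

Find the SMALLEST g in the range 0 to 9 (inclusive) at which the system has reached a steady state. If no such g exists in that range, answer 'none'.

Answer: none

Derivation:
Gen 0: 11110110111
Gen 1 (rule 57): 10001101100
Gen 2 (rule 149): 11100000011
Gen 3 (rule 89): 10111111011
Gen 4 (rule 90): 00100001011
Gen 5 (rule 57): 10011100110
Gen 6 (rule 149): 11001010001
Gen 7 (rule 89): 11100001100
Gen 8 (rule 90): 10110011110
Gen 9 (rule 57): 01101010001
Gen 10 (rule 149): 00001011101
Gen 11 (rule 89): 11100010100
Gen 12 (rule 90): 10110100010
Gen 13 (rule 57): 01101011001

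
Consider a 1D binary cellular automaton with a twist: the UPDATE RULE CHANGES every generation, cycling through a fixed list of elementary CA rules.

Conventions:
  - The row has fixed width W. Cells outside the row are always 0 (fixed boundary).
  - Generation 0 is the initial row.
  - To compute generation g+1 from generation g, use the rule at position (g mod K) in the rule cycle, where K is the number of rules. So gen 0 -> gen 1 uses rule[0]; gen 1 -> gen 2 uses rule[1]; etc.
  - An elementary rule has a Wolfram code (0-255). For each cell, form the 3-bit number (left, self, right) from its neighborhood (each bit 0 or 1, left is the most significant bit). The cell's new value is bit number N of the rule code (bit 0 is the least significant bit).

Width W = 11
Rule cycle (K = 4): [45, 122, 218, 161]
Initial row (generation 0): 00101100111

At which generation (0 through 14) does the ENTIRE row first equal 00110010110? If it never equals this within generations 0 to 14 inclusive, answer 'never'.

Gen 0: 00101100111
Gen 1 (rule 45): 10111000100
Gen 2 (rule 122): 01101101010
Gen 3 (rule 218): 11101100001
Gen 4 (rule 161): 01010001100
Gen 5 (rule 45): 01110101001
Gen 6 (rule 122): 11011010110
Gen 7 (rule 218): 11011000111
Gen 8 (rule 161): 00100010010
Gen 9 (rule 45): 10101010010
Gen 10 (rule 122): 01010101101
Gen 11 (rule 218): 10000001100
Gen 12 (rule 161): 00111100001
Gen 13 (rule 45): 10100001101
Gen 14 (rule 122): 01010011110

Answer: never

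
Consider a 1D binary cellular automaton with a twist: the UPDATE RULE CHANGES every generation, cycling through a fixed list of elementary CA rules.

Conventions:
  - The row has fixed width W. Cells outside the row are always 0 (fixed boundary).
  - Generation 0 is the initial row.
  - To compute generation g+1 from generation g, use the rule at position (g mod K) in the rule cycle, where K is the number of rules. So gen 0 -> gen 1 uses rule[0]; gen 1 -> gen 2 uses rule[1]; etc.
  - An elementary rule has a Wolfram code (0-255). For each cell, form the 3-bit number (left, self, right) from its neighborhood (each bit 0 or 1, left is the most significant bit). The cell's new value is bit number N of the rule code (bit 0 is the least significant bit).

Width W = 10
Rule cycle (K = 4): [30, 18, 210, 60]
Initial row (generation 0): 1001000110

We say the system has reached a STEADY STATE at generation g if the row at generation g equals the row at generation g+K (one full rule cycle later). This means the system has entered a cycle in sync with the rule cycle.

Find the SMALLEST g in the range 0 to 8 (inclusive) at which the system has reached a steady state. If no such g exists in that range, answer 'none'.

Answer: 2

Derivation:
Gen 0: 1001000110
Gen 1 (rule 30): 1111101101
Gen 2 (rule 18): 0000000000
Gen 3 (rule 210): 0000000000
Gen 4 (rule 60): 0000000000
Gen 5 (rule 30): 0000000000
Gen 6 (rule 18): 0000000000
Gen 7 (rule 210): 0000000000
Gen 8 (rule 60): 0000000000
Gen 9 (rule 30): 0000000000
Gen 10 (rule 18): 0000000000
Gen 11 (rule 210): 0000000000
Gen 12 (rule 60): 0000000000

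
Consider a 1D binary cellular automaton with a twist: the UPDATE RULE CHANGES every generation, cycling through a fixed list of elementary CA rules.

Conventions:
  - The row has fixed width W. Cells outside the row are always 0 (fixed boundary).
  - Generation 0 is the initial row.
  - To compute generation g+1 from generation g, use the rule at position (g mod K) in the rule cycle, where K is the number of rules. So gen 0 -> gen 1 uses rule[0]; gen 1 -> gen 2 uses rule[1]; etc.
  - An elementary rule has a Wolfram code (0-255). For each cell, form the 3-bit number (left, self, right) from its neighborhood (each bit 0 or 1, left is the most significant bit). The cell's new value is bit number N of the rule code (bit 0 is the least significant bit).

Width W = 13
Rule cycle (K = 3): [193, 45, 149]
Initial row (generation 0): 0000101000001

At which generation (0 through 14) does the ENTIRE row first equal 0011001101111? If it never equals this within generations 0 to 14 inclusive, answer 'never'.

Answer: never

Derivation:
Gen 0: 0000101000001
Gen 1 (rule 193): 1110000011100
Gen 2 (rule 45): 1000111010001
Gen 3 (rule 149): 1110010011101
Gen 4 (rule 193): 0110000001100
Gen 5 (rule 45): 0100111101001
Gen 6 (rule 149): 0110011001101
Gen 7 (rule 193): 0010001000100
Gen 8 (rule 45): 1010101010101
Gen 9 (rule 149): 1010101010101
Gen 10 (rule 193): 0000000000000
Gen 11 (rule 45): 1111111111111
Gen 12 (rule 149): 0111111111110
Gen 13 (rule 193): 0011111111110
Gen 14 (rule 45): 1010000000000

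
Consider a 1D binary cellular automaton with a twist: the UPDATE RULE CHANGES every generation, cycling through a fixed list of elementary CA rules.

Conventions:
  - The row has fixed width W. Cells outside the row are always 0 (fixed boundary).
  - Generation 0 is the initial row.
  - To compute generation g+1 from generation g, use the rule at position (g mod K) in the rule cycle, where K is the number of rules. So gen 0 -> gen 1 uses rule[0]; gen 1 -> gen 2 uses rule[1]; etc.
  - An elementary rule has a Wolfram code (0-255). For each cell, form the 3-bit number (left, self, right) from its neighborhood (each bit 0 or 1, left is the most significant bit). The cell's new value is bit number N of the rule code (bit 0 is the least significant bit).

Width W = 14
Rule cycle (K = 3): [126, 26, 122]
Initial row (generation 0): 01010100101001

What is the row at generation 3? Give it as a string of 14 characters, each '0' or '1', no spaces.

Answer: 01000000000000

Derivation:
Gen 0: 01010100101001
Gen 1 (rule 126): 11111111111111
Gen 2 (rule 26): 10000000000000
Gen 3 (rule 122): 01000000000000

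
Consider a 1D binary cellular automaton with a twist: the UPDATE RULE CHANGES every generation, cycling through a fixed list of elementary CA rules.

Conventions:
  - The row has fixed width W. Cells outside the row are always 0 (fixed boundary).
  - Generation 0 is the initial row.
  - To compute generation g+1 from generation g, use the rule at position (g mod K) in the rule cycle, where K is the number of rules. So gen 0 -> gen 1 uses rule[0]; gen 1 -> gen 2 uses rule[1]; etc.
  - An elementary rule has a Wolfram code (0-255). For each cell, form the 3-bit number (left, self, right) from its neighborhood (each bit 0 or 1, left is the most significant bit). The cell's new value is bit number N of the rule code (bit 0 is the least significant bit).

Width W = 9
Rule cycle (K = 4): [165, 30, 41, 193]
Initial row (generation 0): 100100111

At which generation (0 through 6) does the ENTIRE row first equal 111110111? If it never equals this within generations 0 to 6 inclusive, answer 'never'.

Gen 0: 100100111
Gen 1 (rule 165): 100100010
Gen 2 (rule 30): 111110111
Gen 3 (rule 41): 100001100
Gen 4 (rule 193): 001100101
Gen 5 (rule 165): 100000111
Gen 6 (rule 30): 110001100

Answer: 2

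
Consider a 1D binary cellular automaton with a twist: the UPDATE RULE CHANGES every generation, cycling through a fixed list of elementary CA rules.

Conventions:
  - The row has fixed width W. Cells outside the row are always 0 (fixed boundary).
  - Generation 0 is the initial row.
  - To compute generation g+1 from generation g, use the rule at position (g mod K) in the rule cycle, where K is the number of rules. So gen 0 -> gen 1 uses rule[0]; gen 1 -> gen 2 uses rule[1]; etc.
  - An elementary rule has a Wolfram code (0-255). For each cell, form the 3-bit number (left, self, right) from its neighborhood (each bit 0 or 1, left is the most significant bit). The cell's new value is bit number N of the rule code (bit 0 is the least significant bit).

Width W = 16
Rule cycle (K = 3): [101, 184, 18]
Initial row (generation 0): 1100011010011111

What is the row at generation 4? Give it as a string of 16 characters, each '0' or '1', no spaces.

Answer: 0101111110101111

Derivation:
Gen 0: 1100011010011111
Gen 1 (rule 101): 0101001110000001
Gen 2 (rule 184): 0010101101000000
Gen 3 (rule 18): 0100000000100000
Gen 4 (rule 101): 0101111110101111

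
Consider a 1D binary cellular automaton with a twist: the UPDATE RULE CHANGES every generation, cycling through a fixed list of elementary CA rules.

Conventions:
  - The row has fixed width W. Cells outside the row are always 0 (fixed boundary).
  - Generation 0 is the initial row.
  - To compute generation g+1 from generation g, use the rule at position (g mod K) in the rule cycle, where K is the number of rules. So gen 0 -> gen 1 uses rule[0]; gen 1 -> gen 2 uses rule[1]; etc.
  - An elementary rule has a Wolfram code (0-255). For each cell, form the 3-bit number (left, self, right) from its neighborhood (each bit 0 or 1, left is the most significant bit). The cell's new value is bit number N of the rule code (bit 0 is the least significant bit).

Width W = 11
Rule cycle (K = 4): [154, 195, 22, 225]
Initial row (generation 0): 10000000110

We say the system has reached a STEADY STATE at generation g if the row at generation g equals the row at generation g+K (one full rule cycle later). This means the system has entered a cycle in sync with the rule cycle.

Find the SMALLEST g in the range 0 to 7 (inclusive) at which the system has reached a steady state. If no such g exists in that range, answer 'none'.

Answer: none

Derivation:
Gen 0: 10000000110
Gen 1 (rule 154): 01000001101
Gen 2 (rule 195): 10011110100
Gen 3 (rule 22): 11100000110
Gen 4 (rule 225): 01101110010
Gen 5 (rule 154): 11001101101
Gen 6 (rule 195): 01010100100
Gen 7 (rule 22): 11010111110
Gen 8 (rule 225): 01101011110
Gen 9 (rule 154): 11000011101
Gen 10 (rule 195): 01011101100
Gen 11 (rule 22): 11000000010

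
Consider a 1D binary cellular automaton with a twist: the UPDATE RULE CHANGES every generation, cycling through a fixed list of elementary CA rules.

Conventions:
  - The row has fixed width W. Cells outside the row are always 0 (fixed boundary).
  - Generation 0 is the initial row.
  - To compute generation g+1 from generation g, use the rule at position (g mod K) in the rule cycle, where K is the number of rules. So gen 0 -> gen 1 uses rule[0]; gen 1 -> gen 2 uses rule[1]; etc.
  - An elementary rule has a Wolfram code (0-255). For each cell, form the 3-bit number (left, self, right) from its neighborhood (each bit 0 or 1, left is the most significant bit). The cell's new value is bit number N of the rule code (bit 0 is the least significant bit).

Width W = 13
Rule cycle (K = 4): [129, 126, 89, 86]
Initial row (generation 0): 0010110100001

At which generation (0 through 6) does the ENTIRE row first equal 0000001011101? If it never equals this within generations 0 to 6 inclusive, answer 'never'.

Gen 0: 0010110100001
Gen 1 (rule 129): 1000000001100
Gen 2 (rule 126): 1100000011110
Gen 3 (rule 89): 1111111010011
Gen 4 (rule 86): 0000001011101
Gen 5 (rule 129): 1111100001000
Gen 6 (rule 126): 1000110011100

Answer: 4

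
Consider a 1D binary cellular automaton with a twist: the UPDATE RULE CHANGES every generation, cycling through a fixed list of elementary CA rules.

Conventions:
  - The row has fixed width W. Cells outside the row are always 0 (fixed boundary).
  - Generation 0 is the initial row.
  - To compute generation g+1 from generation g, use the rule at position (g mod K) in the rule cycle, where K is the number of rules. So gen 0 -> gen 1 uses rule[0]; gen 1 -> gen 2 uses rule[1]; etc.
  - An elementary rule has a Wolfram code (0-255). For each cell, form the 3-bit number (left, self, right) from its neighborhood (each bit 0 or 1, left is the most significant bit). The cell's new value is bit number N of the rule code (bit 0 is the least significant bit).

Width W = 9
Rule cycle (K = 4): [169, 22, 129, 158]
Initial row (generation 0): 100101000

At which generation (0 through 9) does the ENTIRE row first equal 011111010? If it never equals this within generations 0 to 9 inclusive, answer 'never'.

Gen 0: 100101000
Gen 1 (rule 169): 000010011
Gen 2 (rule 22): 000111100
Gen 3 (rule 129): 110011001
Gen 4 (rule 158): 101110111
Gen 5 (rule 169): 011101110
Gen 6 (rule 22): 100000001
Gen 7 (rule 129): 001111100
Gen 8 (rule 158): 011111010
Gen 9 (rule 169): 011110100

Answer: 8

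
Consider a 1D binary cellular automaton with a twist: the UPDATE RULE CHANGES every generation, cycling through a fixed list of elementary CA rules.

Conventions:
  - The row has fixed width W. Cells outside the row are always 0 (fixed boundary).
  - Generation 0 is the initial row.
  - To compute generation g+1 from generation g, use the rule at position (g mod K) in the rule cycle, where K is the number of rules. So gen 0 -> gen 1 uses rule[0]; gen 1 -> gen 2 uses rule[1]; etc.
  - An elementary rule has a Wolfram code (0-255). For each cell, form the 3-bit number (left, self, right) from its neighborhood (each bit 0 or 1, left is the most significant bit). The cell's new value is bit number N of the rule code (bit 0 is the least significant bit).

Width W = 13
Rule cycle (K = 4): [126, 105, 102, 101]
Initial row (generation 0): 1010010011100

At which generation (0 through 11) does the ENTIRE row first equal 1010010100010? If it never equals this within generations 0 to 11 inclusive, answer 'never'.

Answer: never

Derivation:
Gen 0: 1010010011100
Gen 1 (rule 126): 1111111110110
Gen 2 (rule 105): 1000000011110
Gen 3 (rule 102): 1000000100010
Gen 4 (rule 101): 1011110101010
Gen 5 (rule 126): 1110011111111
Gen 6 (rule 105): 1010010000001
Gen 7 (rule 102): 1110110000011
Gen 8 (rule 101): 0011010111001
Gen 9 (rule 126): 0111111101111
Gen 10 (rule 105): 0100000111001
Gen 11 (rule 102): 1100001001011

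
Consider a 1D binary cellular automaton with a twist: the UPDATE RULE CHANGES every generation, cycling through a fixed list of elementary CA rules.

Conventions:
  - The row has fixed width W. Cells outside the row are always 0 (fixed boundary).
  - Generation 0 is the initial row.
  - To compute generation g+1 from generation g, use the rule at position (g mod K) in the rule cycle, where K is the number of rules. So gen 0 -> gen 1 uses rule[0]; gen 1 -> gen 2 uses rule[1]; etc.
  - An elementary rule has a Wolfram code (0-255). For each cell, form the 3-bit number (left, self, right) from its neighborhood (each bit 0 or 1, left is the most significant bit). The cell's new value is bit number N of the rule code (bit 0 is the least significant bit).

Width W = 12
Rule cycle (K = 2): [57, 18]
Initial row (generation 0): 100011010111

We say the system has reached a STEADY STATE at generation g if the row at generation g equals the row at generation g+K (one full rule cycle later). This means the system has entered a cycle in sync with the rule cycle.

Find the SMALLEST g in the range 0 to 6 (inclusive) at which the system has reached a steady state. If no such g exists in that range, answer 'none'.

Answer: 6

Derivation:
Gen 0: 100011010111
Gen 1 (rule 57): 011010101100
Gen 2 (rule 18): 100000000010
Gen 3 (rule 57): 011111111001
Gen 4 (rule 18): 100000000110
Gen 5 (rule 57): 011111110101
Gen 6 (rule 18): 100000000000
Gen 7 (rule 57): 011111111111
Gen 8 (rule 18): 100000000000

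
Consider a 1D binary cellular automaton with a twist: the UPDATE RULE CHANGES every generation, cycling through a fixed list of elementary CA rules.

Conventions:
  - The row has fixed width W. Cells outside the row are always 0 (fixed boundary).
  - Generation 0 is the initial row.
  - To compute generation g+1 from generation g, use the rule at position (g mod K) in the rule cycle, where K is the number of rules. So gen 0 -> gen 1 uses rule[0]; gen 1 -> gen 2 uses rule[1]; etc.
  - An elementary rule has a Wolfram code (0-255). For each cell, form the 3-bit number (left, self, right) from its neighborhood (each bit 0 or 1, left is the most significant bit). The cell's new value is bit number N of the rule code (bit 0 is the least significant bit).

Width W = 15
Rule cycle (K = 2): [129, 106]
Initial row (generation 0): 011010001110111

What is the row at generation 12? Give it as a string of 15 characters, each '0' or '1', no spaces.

Answer: 110001110011001

Derivation:
Gen 0: 011010001110111
Gen 1 (rule 129): 000000100100010
Gen 2 (rule 106): 000001001000100
Gen 3 (rule 129): 111100000010001
Gen 4 (rule 106): 100100000100010
Gen 5 (rule 129): 000001110001000
Gen 6 (rule 106): 000011010010000
Gen 7 (rule 129): 111000000000111
Gen 8 (rule 106): 101000000001101
Gen 9 (rule 129): 000011111100000
Gen 10 (rule 106): 000110000100000
Gen 11 (rule 129): 110000110001111
Gen 12 (rule 106): 110001110011001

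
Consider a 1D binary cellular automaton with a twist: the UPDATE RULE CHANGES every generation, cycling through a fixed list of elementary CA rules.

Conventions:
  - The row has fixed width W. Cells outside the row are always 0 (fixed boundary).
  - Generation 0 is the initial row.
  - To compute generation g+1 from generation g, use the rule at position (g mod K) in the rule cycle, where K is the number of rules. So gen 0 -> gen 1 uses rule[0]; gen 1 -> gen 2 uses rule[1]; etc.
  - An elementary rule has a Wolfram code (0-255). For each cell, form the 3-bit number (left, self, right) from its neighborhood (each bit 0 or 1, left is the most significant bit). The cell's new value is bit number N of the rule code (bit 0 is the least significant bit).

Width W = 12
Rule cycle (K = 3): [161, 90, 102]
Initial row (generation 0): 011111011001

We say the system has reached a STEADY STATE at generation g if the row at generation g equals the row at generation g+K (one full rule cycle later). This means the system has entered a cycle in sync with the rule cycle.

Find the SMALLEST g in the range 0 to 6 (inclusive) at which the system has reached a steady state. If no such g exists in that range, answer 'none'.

Gen 0: 011111011001
Gen 1 (rule 161): 001110100000
Gen 2 (rule 90): 011010010000
Gen 3 (rule 102): 101110110000
Gen 4 (rule 161): 010101000111
Gen 5 (rule 90): 100000101101
Gen 6 (rule 102): 100001110111
Gen 7 (rule 161): 001100101010
Gen 8 (rule 90): 011111000001
Gen 9 (rule 102): 100001000011

Answer: none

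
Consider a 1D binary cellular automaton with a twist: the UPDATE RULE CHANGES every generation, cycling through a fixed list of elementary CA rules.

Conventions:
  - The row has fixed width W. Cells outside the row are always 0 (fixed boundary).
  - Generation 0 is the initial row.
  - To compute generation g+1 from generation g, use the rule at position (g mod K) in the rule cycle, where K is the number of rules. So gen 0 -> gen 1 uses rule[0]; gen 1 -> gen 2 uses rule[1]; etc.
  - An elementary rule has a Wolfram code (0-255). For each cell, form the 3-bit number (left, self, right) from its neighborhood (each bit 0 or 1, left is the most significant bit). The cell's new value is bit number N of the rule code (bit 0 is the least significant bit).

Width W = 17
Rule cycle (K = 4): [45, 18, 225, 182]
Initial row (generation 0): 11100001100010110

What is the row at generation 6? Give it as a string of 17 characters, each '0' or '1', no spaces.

Gen 0: 11100001100010110
Gen 1 (rule 45): 10001101001011100
Gen 2 (rule 18): 01010000110000010
Gen 3 (rule 225): 00100110010111000
Gen 4 (rule 182): 01111001111010100
Gen 5 (rule 45): 01000001000111101
Gen 6 (rule 18): 10100010101000000

Answer: 10100010101000000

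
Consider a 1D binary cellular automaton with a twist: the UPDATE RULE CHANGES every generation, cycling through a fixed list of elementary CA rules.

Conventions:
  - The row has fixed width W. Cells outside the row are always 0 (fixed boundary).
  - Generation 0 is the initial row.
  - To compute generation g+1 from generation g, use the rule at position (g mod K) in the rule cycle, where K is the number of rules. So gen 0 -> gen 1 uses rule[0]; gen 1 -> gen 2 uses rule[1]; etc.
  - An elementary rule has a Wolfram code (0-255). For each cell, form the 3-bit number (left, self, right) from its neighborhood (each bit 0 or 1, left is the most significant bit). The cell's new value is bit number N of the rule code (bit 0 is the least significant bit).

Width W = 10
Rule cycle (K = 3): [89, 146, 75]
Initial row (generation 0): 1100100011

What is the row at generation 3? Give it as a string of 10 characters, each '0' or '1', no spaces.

Gen 0: 1100100011
Gen 1 (rule 89): 1110011011
Gen 2 (rule 146): 0101100000
Gen 3 (rule 75): 1001101111

Answer: 1001101111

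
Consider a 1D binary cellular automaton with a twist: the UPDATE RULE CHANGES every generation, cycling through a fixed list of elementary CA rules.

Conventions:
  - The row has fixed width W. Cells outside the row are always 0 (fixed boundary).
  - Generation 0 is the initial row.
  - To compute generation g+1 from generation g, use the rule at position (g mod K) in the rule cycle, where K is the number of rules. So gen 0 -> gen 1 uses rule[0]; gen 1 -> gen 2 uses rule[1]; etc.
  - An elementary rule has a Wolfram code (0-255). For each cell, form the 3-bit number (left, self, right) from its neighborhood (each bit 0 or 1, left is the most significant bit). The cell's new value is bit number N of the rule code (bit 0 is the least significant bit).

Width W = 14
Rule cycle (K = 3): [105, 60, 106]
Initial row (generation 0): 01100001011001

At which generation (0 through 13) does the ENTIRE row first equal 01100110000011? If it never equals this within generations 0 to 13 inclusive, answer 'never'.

Answer: 4

Derivation:
Gen 0: 01100001011001
Gen 1 (rule 105): 01101100111000
Gen 2 (rule 60): 01011010100100
Gen 3 (rule 106): 10111101001000
Gen 4 (rule 105): 01100110000011
Gen 5 (rule 60): 01010101000010
Gen 6 (rule 106): 10101010000100
Gen 7 (rule 105): 01010100110001
Gen 8 (rule 60): 01111110101001
Gen 9 (rule 106): 11000011010010
Gen 10 (rule 105): 11011011100000
Gen 11 (rule 60): 10110110010000
Gen 12 (rule 106): 01111110100000
Gen 13 (rule 105): 01000011001111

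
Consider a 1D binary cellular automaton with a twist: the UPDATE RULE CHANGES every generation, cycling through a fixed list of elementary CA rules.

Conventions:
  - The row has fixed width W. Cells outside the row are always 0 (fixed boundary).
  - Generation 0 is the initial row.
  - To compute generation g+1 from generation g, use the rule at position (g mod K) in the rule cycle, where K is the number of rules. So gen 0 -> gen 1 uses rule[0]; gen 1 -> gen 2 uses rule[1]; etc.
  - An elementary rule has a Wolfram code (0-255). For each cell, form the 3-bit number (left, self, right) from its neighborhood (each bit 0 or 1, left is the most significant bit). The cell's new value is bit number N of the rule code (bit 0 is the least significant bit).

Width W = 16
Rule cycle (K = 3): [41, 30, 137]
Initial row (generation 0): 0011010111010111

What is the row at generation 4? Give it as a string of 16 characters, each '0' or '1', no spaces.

Gen 0: 0011010111010111
Gen 1 (rule 41): 1010101100101100
Gen 2 (rule 30): 1010101011101010
Gen 3 (rule 137): 0000000011000000
Gen 4 (rule 41): 1111111010011111

Answer: 1111111010011111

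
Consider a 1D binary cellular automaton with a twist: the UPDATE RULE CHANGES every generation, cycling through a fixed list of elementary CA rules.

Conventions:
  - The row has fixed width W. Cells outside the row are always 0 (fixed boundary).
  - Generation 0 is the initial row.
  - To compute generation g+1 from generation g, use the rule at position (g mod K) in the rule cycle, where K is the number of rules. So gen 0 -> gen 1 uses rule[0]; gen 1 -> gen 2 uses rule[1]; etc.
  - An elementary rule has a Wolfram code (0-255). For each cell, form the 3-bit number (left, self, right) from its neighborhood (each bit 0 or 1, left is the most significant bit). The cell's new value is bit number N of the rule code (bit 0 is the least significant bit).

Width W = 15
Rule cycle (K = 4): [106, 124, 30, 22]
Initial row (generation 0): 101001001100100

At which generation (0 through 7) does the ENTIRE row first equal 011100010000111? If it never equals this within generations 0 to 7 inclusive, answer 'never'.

Answer: 6

Derivation:
Gen 0: 101001001100100
Gen 1 (rule 106): 010010011101000
Gen 2 (rule 124): 011011010111100
Gen 3 (rule 30): 110010010100010
Gen 4 (rule 22): 001111110110111
Gen 5 (rule 106): 011000011111101
Gen 6 (rule 124): 011100010000111
Gen 7 (rule 30): 110010111001100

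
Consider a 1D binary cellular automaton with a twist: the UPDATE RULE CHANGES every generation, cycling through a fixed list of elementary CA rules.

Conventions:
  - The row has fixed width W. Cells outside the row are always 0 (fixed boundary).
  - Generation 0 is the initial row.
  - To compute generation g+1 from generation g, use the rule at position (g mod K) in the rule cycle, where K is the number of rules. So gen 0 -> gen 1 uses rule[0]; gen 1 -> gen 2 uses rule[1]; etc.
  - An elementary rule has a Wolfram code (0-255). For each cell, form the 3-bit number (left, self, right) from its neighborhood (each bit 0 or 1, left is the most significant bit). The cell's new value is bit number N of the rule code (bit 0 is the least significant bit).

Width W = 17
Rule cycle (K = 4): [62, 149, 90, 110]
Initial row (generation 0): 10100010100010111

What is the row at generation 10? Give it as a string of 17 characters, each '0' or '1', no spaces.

Gen 0: 10100010100010111
Gen 1 (rule 62): 11110111110111100
Gen 2 (rule 149): 01100011100011011
Gen 3 (rule 90): 11110110110111011
Gen 4 (rule 110): 10011111111101111
Gen 5 (rule 62): 11110000000011000
Gen 6 (rule 149): 01101111111000111
Gen 7 (rule 90): 11101000001101101
Gen 8 (rule 110): 10111000011111111
Gen 9 (rule 62): 11100100110000000
Gen 10 (rule 149): 01010110001111111

Answer: 01010110001111111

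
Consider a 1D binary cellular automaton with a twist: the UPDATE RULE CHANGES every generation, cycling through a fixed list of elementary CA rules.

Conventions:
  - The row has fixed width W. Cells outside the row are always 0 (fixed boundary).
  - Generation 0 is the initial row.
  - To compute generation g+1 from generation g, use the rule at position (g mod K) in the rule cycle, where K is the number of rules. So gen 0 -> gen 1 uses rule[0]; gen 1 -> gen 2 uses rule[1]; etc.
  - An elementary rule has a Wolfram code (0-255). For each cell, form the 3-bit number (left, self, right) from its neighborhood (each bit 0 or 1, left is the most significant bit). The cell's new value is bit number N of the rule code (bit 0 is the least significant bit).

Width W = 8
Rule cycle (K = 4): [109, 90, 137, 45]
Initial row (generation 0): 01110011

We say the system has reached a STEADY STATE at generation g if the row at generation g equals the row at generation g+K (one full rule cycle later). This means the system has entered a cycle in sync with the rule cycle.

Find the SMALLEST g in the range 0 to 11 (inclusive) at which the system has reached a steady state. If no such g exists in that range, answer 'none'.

Answer: none

Derivation:
Gen 0: 01110011
Gen 1 (rule 109): 01010011
Gen 2 (rule 90): 10001111
Gen 3 (rule 137): 00101110
Gen 4 (rule 45): 10111000
Gen 5 (rule 109): 11101011
Gen 6 (rule 90): 10100011
Gen 7 (rule 137): 00001010
Gen 8 (rule 45): 11101110
Gen 9 (rule 109): 10111010
Gen 10 (rule 90): 00101001
Gen 11 (rule 137): 10000000
Gen 12 (rule 45): 10111111
Gen 13 (rule 109): 11100001
Gen 14 (rule 90): 10110010
Gen 15 (rule 137): 00100000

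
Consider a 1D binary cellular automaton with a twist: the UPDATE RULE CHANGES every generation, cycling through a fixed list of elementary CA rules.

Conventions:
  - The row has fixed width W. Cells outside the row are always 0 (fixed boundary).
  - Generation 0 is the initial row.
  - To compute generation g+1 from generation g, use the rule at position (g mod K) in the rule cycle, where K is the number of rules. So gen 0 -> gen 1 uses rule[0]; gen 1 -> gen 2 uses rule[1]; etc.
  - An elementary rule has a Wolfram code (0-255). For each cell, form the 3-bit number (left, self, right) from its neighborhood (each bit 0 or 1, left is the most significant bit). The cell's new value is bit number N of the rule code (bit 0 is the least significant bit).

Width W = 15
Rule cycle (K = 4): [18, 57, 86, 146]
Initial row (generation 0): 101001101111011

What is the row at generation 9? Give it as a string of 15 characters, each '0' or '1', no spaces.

Answer: 010010101000001

Derivation:
Gen 0: 101001101111011
Gen 1 (rule 18): 000110000000000
Gen 2 (rule 57): 110101111111111
Gen 3 (rule 86): 010100000000001
Gen 4 (rule 146): 100010000000010
Gen 5 (rule 18): 010101000000101
Gen 6 (rule 57): 001010111110010
Gen 7 (rule 86): 011010000011111
Gen 8 (rule 146): 100001000101110
Gen 9 (rule 18): 010010101000001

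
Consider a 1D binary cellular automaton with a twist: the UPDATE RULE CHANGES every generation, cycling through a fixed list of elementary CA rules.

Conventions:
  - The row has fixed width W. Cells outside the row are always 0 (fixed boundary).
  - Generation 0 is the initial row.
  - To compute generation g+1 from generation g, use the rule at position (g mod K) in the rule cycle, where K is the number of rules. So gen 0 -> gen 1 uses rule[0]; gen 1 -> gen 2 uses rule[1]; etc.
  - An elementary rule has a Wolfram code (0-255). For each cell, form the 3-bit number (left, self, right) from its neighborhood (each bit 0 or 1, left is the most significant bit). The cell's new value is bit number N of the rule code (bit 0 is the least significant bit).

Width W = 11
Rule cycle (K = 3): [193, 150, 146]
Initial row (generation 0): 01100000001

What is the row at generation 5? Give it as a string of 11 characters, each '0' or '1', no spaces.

Gen 0: 01100000001
Gen 1 (rule 193): 00101111100
Gen 2 (rule 150): 01100111010
Gen 3 (rule 146): 10011010001
Gen 4 (rule 193): 00001000100
Gen 5 (rule 150): 00011101110

Answer: 00011101110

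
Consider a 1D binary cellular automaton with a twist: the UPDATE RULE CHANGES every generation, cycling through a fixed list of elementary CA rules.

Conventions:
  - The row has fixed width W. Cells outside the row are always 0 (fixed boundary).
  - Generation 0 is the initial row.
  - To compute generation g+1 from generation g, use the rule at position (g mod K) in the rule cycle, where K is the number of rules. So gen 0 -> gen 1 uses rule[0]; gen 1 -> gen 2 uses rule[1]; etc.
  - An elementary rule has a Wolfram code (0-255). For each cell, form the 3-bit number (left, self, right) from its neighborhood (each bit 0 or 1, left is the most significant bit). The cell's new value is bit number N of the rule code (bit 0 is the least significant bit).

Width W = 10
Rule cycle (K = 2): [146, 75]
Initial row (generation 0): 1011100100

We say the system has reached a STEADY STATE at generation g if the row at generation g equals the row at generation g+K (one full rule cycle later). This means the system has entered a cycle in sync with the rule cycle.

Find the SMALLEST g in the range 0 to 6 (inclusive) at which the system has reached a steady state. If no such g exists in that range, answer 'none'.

Answer: none

Derivation:
Gen 0: 1011100100
Gen 1 (rule 146): 0001011010
Gen 2 (rule 75): 1110011000
Gen 3 (rule 146): 0101100100
Gen 4 (rule 75): 1001101001
Gen 5 (rule 146): 0110000110
Gen 6 (rule 75): 1110111110
Gen 7 (rule 146): 0100011101
Gen 8 (rule 75): 1001110100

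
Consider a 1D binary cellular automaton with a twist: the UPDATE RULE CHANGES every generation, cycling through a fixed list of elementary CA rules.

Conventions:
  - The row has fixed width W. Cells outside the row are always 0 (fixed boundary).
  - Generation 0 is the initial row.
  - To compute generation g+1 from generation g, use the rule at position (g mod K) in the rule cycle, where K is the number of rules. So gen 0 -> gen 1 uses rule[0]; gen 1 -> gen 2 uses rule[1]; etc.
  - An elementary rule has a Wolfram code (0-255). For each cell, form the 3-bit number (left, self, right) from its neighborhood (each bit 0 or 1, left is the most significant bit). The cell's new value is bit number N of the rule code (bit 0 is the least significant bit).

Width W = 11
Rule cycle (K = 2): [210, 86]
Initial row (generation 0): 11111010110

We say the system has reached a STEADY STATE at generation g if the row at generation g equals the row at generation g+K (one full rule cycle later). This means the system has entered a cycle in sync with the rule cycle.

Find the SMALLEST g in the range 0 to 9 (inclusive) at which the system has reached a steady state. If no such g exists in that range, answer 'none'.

Gen 0: 11111010110
Gen 1 (rule 210): 01111000011
Gen 2 (rule 86): 10001100101
Gen 3 (rule 210): 01010111000
Gen 4 (rule 86): 11010001100
Gen 5 (rule 210): 01001010110
Gen 6 (rule 86): 11111010011
Gen 7 (rule 210): 01111001101
Gen 8 (rule 86): 10001110101
Gen 9 (rule 210): 01010110000
Gen 10 (rule 86): 11010011000
Gen 11 (rule 210): 01001101100

Answer: none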